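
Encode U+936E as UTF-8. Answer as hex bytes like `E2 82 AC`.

E9 8D AE

U+936E = 0x936E = 37742 decimal. In range U+0800–U+FFFF → 3-byte form: 1110xxxx 10xxxxxx 10xxxxxx.
Binary (16 bits): 1001001101101110.
Split 4+6+6: 1001 | 001101 | 101110.
Byte 1: 11101001 = 0xE9.
Byte 2: 10001101 = 0x8D.
Byte 3: 10101110 = 0xAE.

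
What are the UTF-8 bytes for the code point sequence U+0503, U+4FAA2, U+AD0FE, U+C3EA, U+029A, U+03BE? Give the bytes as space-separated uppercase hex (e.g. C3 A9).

D4 83 F1 8F AA A2 F2 AD 83 BE EC 8F AA CA 9A CE BE

U+0503: 2-byte form → D4 83.
U+4FAA2: 4-byte form → F1 8F AA A2.
U+AD0FE: 4-byte form → F2 AD 83 BE.
U+C3EA: 3-byte form → EC 8F AA.
U+029A: 2-byte form → CA 9A.
U+03BE: 2-byte form → CE BE.
Concatenated (17 bytes): D4 83 F1 8F AA A2 F2 AD 83 BE EC 8F AA CA 9A CE BE.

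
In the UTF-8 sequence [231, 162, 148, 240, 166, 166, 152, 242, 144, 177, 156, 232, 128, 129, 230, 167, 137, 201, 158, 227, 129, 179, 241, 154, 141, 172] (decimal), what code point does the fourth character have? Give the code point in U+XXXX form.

U+8001

Offset 0: leading byte 0xE7 = 11100111 → 3-byte char #1 = E7 A2 94.
Offset 3: leading byte 0xF0 = 11110000 → 4-byte char #2 = F0 A6 A6 98.
Offset 7: leading byte 0xF2 = 11110010 → 4-byte char #3 = F2 90 B1 9C.
Offset 11: leading byte 0xE8 = 11101000 → 3-byte char #4 = E8 80 81.
Leading byte 0xE8 = 11101000 matches 1110xxxx → 3-byte sequence.
Byte 1: 0xE8 = 11101000, payload 1000 (4 bits).
Byte 2: 0x80 = 10000000 (10xxxxxx ✓), payload 000000.
Byte 3: 0x81 = 10000001 (10xxxxxx ✓), payload 000001.
Concatenate: 1000000000000001 = 0x8001 (16 bits → U+8001).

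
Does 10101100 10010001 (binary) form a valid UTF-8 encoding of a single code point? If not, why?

Byte 0xAC = 10101100 has the form 10xxxxxx — a continuation byte — but there is no preceding leading byte.

invalid (continuation byte with no leading byte)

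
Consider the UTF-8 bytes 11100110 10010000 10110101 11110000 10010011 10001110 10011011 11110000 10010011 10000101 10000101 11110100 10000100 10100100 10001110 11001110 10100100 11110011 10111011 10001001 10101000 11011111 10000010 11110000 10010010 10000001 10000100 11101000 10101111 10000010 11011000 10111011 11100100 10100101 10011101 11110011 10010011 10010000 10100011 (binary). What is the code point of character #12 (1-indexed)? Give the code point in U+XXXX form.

U+D3423

Offset 0: leading byte 0xE6 = 11100110 → 3-byte char #1 = E6 90 B5.
Offset 3: leading byte 0xF0 = 11110000 → 4-byte char #2 = F0 93 8E 9B.
Offset 7: leading byte 0xF0 = 11110000 → 4-byte char #3 = F0 93 85 85.
Offset 11: leading byte 0xF4 = 11110100 → 4-byte char #4 = F4 84 A4 8E.
Offset 15: leading byte 0xCE = 11001110 → 2-byte char #5 = CE A4.
Offset 17: leading byte 0xF3 = 11110011 → 4-byte char #6 = F3 BB 89 A8.
Offset 21: leading byte 0xDF = 11011111 → 2-byte char #7 = DF 82.
Offset 23: leading byte 0xF0 = 11110000 → 4-byte char #8 = F0 92 81 84.
Offset 27: leading byte 0xE8 = 11101000 → 3-byte char #9 = E8 AF 82.
Offset 30: leading byte 0xD8 = 11011000 → 2-byte char #10 = D8 BB.
Offset 32: leading byte 0xE4 = 11100100 → 3-byte char #11 = E4 A5 9D.
Offset 35: leading byte 0xF3 = 11110011 → 4-byte char #12 = F3 93 90 A3.
Leading byte 0xF3 = 11110011 matches 11110xxx → 4-byte sequence.
Byte 1: 0xF3 = 11110011, payload 011 (3 bits).
Byte 2: 0x93 = 10010011 (10xxxxxx ✓), payload 010011.
Byte 3: 0x90 = 10010000 (10xxxxxx ✓), payload 010000.
Byte 4: 0xA3 = 10100011 (10xxxxxx ✓), payload 100011.
Concatenate: 011010011010000100011 = 0xD3423 (21 bits → U+D3423).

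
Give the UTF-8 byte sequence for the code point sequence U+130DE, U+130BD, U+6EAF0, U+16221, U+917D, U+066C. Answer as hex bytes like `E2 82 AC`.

F0 93 83 9E F0 93 82 BD F1 AE AB B0 F0 96 88 A1 E9 85 BD D9 AC

U+130DE: 4-byte form → F0 93 83 9E.
U+130BD: 4-byte form → F0 93 82 BD.
U+6EAF0: 4-byte form → F1 AE AB B0.
U+16221: 4-byte form → F0 96 88 A1.
U+917D: 3-byte form → E9 85 BD.
U+066C: 2-byte form → D9 AC.
Concatenated (21 bytes): F0 93 83 9E F0 93 82 BD F1 AE AB B0 F0 96 88 A1 E9 85 BD D9 AC.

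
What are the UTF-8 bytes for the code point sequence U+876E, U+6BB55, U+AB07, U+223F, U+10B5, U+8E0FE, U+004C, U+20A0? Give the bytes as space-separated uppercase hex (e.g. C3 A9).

U+876E: 3-byte form → E8 9D AE.
U+6BB55: 4-byte form → F1 AB AD 95.
U+AB07: 3-byte form → EA AC 87.
U+223F: 3-byte form → E2 88 BF.
U+10B5: 3-byte form → E1 82 B5.
U+8E0FE: 4-byte form → F2 8E 83 BE.
U+004C: 1-byte form → 4C.
U+20A0: 3-byte form → E2 82 A0.
Concatenated (24 bytes): E8 9D AE F1 AB AD 95 EA AC 87 E2 88 BF E1 82 B5 F2 8E 83 BE 4C E2 82 A0.

E8 9D AE F1 AB AD 95 EA AC 87 E2 88 BF E1 82 B5 F2 8E 83 BE 4C E2 82 A0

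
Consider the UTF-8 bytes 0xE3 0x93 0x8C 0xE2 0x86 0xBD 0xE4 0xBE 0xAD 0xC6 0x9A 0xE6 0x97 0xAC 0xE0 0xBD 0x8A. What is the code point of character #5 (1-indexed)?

Offset 0: leading byte 0xE3 = 11100011 → 3-byte char #1 = E3 93 8C.
Offset 3: leading byte 0xE2 = 11100010 → 3-byte char #2 = E2 86 BD.
Offset 6: leading byte 0xE4 = 11100100 → 3-byte char #3 = E4 BE AD.
Offset 9: leading byte 0xC6 = 11000110 → 2-byte char #4 = C6 9A.
Offset 11: leading byte 0xE6 = 11100110 → 3-byte char #5 = E6 97 AC.
Leading byte 0xE6 = 11100110 matches 1110xxxx → 3-byte sequence.
Byte 1: 0xE6 = 11100110, payload 0110 (4 bits).
Byte 2: 0x97 = 10010111 (10xxxxxx ✓), payload 010111.
Byte 3: 0xAC = 10101100 (10xxxxxx ✓), payload 101100.
Concatenate: 0110010111101100 = 0x65EC (16 bits → U+65EC).

U+65EC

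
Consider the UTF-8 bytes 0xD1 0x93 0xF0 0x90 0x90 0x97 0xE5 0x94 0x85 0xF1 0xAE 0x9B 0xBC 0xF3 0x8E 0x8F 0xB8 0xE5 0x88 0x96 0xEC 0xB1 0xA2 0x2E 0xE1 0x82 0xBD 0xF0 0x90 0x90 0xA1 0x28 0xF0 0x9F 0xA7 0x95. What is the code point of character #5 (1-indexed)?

U+CE3F8

Offset 0: leading byte 0xD1 = 11010001 → 2-byte char #1 = D1 93.
Offset 2: leading byte 0xF0 = 11110000 → 4-byte char #2 = F0 90 90 97.
Offset 6: leading byte 0xE5 = 11100101 → 3-byte char #3 = E5 94 85.
Offset 9: leading byte 0xF1 = 11110001 → 4-byte char #4 = F1 AE 9B BC.
Offset 13: leading byte 0xF3 = 11110011 → 4-byte char #5 = F3 8E 8F B8.
Leading byte 0xF3 = 11110011 matches 11110xxx → 4-byte sequence.
Byte 1: 0xF3 = 11110011, payload 011 (3 bits).
Byte 2: 0x8E = 10001110 (10xxxxxx ✓), payload 001110.
Byte 3: 0x8F = 10001111 (10xxxxxx ✓), payload 001111.
Byte 4: 0xB8 = 10111000 (10xxxxxx ✓), payload 111000.
Concatenate: 011001110001111111000 = 0xCE3F8 (21 bits → U+CE3F8).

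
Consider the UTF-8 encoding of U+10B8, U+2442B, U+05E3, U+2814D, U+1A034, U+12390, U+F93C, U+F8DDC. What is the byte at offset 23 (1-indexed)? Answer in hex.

1-indexed offset 23 is 0-indexed offset 22.
U+10B8 → 3-byte form E1 82 B8 at offsets 0–2.
U+2442B → 4-byte form F0 A4 90 AB at offsets 3–6.
U+05E3 → 2-byte form D7 A3 at offsets 7–8.
U+2814D → 4-byte form F0 A8 85 8D at offsets 9–12.
U+1A034 → 4-byte form F0 9A 80 B4 at offsets 13–16.
U+12390 → 4-byte form F0 92 8E 90 at offsets 17–20.
U+F93C → 3-byte form EF A4 BC at offsets 21–23.
Offset 22 falls in char 7's range; it's byte 2 of EF A4 BC = 0xA4.

0xA4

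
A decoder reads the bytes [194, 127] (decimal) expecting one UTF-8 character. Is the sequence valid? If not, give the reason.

invalid (non-continuation byte where continuation expected)

Leading byte 0xC2 = 11000010 → 2-byte form.
Byte 2 is 0x7F = 01111111, which is not 10xxxxxx — expected a continuation byte.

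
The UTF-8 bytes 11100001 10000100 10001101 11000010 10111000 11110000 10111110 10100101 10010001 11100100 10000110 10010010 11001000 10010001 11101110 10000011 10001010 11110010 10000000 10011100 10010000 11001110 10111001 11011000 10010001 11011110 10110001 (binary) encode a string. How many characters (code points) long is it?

10

Byte at offset 0: 0xE1 = 11100001 → 3-byte char (#1). Advance 3.
Byte at offset 3: 0xC2 = 11000010 → 2-byte char (#2). Advance 2.
Byte at offset 5: 0xF0 = 11110000 → 4-byte char (#3). Advance 4.
Byte at offset 9: 0xE4 = 11100100 → 3-byte char (#4). Advance 3.
Byte at offset 12: 0xC8 = 11001000 → 2-byte char (#5). Advance 2.
Byte at offset 14: 0xEE = 11101110 → 3-byte char (#6). Advance 3.
Byte at offset 17: 0xF2 = 11110010 → 4-byte char (#7). Advance 4.
Byte at offset 21: 0xCE = 11001110 → 2-byte char (#8). Advance 2.
Byte at offset 23: 0xD8 = 11011000 → 2-byte char (#9). Advance 2.
Byte at offset 25: 0xDE = 11011110 → 2-byte char (#10). Advance 2.
Reached end at offset 27 after 10 code points.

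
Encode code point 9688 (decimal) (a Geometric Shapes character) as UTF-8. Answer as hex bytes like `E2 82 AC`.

E2 97 98

U+25D8 = 0x25D8 = 9688 decimal. In range U+0800–U+FFFF → 3-byte form: 1110xxxx 10xxxxxx 10xxxxxx.
Binary (16 bits): 0010010111011000.
Split 4+6+6: 0010 | 010111 | 011000.
Byte 1: 11100010 = 0xE2.
Byte 2: 10010111 = 0x97.
Byte 3: 10011000 = 0x98.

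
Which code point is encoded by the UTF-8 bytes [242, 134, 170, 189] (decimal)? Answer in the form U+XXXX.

U+86ABD

Leading byte 0xF2 = 11110010 matches 11110xxx → 4-byte sequence.
Byte 1: 0xF2 = 11110010, payload 010 (3 bits).
Byte 2: 0x86 = 10000110 (10xxxxxx ✓), payload 000110.
Byte 3: 0xAA = 10101010 (10xxxxxx ✓), payload 101010.
Byte 4: 0xBD = 10111101 (10xxxxxx ✓), payload 111101.
Concatenate: 010000110101010111101 = 0x86ABD (21 bits → U+86ABD).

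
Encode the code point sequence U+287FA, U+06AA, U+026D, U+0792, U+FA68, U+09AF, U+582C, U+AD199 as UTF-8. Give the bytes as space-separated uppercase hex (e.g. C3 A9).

F0 A8 9F BA DA AA C9 AD DE 92 EF A9 A8 E0 A6 AF E5 A0 AC F2 AD 86 99

U+287FA: 4-byte form → F0 A8 9F BA.
U+06AA: 2-byte form → DA AA.
U+026D: 2-byte form → C9 AD.
U+0792: 2-byte form → DE 92.
U+FA68: 3-byte form → EF A9 A8.
U+09AF: 3-byte form → E0 A6 AF.
U+582C: 3-byte form → E5 A0 AC.
U+AD199: 4-byte form → F2 AD 86 99.
Concatenated (23 bytes): F0 A8 9F BA DA AA C9 AD DE 92 EF A9 A8 E0 A6 AF E5 A0 AC F2 AD 86 99.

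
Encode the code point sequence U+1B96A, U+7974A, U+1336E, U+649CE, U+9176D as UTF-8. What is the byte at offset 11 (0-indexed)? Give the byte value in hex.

0xAE

U+1B96A → 4-byte form F0 9B A5 AA at offsets 0–3.
U+7974A → 4-byte form F1 B9 9D 8A at offsets 4–7.
U+1336E → 4-byte form F0 93 8D AE at offsets 8–11.
Offset 11 falls in char 3's range; it's byte 4 of F0 93 8D AE = 0xAE.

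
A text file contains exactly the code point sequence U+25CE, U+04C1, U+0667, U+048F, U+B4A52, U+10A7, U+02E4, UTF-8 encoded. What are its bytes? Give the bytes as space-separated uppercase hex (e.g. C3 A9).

U+25CE: 3-byte form → E2 97 8E.
U+04C1: 2-byte form → D3 81.
U+0667: 2-byte form → D9 A7.
U+048F: 2-byte form → D2 8F.
U+B4A52: 4-byte form → F2 B4 A9 92.
U+10A7: 3-byte form → E1 82 A7.
U+02E4: 2-byte form → CB A4.
Concatenated (18 bytes): E2 97 8E D3 81 D9 A7 D2 8F F2 B4 A9 92 E1 82 A7 CB A4.

E2 97 8E D3 81 D9 A7 D2 8F F2 B4 A9 92 E1 82 A7 CB A4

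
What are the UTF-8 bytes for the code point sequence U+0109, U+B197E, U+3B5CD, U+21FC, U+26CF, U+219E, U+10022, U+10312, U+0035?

C4 89 F2 B1 A5 BE F0 BB 97 8D E2 87 BC E2 9B 8F E2 86 9E F0 90 80 A2 F0 90 8C 92 35

U+0109: 2-byte form → C4 89.
U+B197E: 4-byte form → F2 B1 A5 BE.
U+3B5CD: 4-byte form → F0 BB 97 8D.
U+21FC: 3-byte form → E2 87 BC.
U+26CF: 3-byte form → E2 9B 8F.
U+219E: 3-byte form → E2 86 9E.
U+10022: 4-byte form → F0 90 80 A2.
U+10312: 4-byte form → F0 90 8C 92.
U+0035: 1-byte form → 35.
Concatenated (28 bytes): C4 89 F2 B1 A5 BE F0 BB 97 8D E2 87 BC E2 9B 8F E2 86 9E F0 90 80 A2 F0 90 8C 92 35.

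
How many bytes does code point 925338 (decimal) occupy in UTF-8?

U+E1E9A = 0xE1E9A. UTF-8 uses 1 byte below 0x80, 2 below 0x800, 3 below 0x10000, 4 up to 0x10FFFF. 0xE1E9A is in U+10000–U+10FFFF → 4 bytes.

4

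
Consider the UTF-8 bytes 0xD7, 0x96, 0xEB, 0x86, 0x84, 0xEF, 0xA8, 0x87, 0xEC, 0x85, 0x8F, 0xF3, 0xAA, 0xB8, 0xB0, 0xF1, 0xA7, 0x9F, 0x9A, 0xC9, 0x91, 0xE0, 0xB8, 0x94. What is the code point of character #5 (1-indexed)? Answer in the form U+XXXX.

U+EAE30

Offset 0: leading byte 0xD7 = 11010111 → 2-byte char #1 = D7 96.
Offset 2: leading byte 0xEB = 11101011 → 3-byte char #2 = EB 86 84.
Offset 5: leading byte 0xEF = 11101111 → 3-byte char #3 = EF A8 87.
Offset 8: leading byte 0xEC = 11101100 → 3-byte char #4 = EC 85 8F.
Offset 11: leading byte 0xF3 = 11110011 → 4-byte char #5 = F3 AA B8 B0.
Leading byte 0xF3 = 11110011 matches 11110xxx → 4-byte sequence.
Byte 1: 0xF3 = 11110011, payload 011 (3 bits).
Byte 2: 0xAA = 10101010 (10xxxxxx ✓), payload 101010.
Byte 3: 0xB8 = 10111000 (10xxxxxx ✓), payload 111000.
Byte 4: 0xB0 = 10110000 (10xxxxxx ✓), payload 110000.
Concatenate: 011101010111000110000 = 0xEAE30 (21 bits → U+EAE30).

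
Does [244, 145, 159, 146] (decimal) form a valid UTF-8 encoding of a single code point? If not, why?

invalid (encodes a value above U+10FFFF)

Leading byte 0xF4 = 11110100 → 4-byte form.
Payload = 0x1117D2, which exceeds U+10FFFF, the maximum Unicode code point. (Leading bytes F5–FF, or F4 followed by ≥ 0x90, are invalid.)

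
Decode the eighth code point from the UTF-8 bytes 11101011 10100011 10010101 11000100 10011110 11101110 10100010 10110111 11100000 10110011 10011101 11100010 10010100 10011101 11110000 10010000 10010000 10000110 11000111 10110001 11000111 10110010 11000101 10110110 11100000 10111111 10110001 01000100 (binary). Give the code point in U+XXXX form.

U+01F2

Offset 0: leading byte 0xEB = 11101011 → 3-byte char #1 = EB A3 95.
Offset 3: leading byte 0xC4 = 11000100 → 2-byte char #2 = C4 9E.
Offset 5: leading byte 0xEE = 11101110 → 3-byte char #3 = EE A2 B7.
Offset 8: leading byte 0xE0 = 11100000 → 3-byte char #4 = E0 B3 9D.
Offset 11: leading byte 0xE2 = 11100010 → 3-byte char #5 = E2 94 9D.
Offset 14: leading byte 0xF0 = 11110000 → 4-byte char #6 = F0 90 90 86.
Offset 18: leading byte 0xC7 = 11000111 → 2-byte char #7 = C7 B1.
Offset 20: leading byte 0xC7 = 11000111 → 2-byte char #8 = C7 B2.
Leading byte 0xC7 = 11000111 matches 110xxxxx → 2-byte sequence.
Byte 1: 0xC7 = 11000111, payload 00111 (5 bits).
Byte 2: 0xB2 = 10110010 (10xxxxxx ✓), payload 110010.
Concatenate: 00111110010 = 0x1F2 (11 bits → U+01F2).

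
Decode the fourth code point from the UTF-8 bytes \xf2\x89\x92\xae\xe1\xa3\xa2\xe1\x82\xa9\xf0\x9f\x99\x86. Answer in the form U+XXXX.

U+1F646

Offset 0: leading byte 0xF2 = 11110010 → 4-byte char #1 = F2 89 92 AE.
Offset 4: leading byte 0xE1 = 11100001 → 3-byte char #2 = E1 A3 A2.
Offset 7: leading byte 0xE1 = 11100001 → 3-byte char #3 = E1 82 A9.
Offset 10: leading byte 0xF0 = 11110000 → 4-byte char #4 = F0 9F 99 86.
Leading byte 0xF0 = 11110000 matches 11110xxx → 4-byte sequence.
Byte 1: 0xF0 = 11110000, payload 000 (3 bits).
Byte 2: 0x9F = 10011111 (10xxxxxx ✓), payload 011111.
Byte 3: 0x99 = 10011001 (10xxxxxx ✓), payload 011001.
Byte 4: 0x86 = 10000110 (10xxxxxx ✓), payload 000110.
Concatenate: 000011111011001000110 = 0x1F646 (21 bits → U+1F646).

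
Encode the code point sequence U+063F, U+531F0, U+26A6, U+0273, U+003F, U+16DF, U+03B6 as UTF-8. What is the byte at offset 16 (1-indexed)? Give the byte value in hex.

1-indexed offset 16 is 0-indexed offset 15.
U+063F → 2-byte form D8 BF at offsets 0–1.
U+531F0 → 4-byte form F1 93 87 B0 at offsets 2–5.
U+26A6 → 3-byte form E2 9A A6 at offsets 6–8.
U+0273 → 2-byte form C9 B3 at offsets 9–10.
U+003F → 1-byte form 3F at offsets 11–11.
U+16DF → 3-byte form E1 9B 9F at offsets 12–14.
U+03B6 → 2-byte form CE B6 at offsets 15–16.
Offset 15 falls in char 7's range; it's byte 1 of CE B6 = 0xCE.

0xCE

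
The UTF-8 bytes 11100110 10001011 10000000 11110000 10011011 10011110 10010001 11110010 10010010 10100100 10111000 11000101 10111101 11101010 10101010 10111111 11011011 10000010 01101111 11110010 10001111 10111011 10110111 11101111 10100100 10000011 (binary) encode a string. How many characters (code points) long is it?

Byte at offset 0: 0xE6 = 11100110 → 3-byte char (#1). Advance 3.
Byte at offset 3: 0xF0 = 11110000 → 4-byte char (#2). Advance 4.
Byte at offset 7: 0xF2 = 11110010 → 4-byte char (#3). Advance 4.
Byte at offset 11: 0xC5 = 11000101 → 2-byte char (#4). Advance 2.
Byte at offset 13: 0xEA = 11101010 → 3-byte char (#5). Advance 3.
Byte at offset 16: 0xDB = 11011011 → 2-byte char (#6). Advance 2.
Byte at offset 18: 0x6F = 01101111 → 1-byte char (#7). Advance 1.
Byte at offset 19: 0xF2 = 11110010 → 4-byte char (#8). Advance 4.
Byte at offset 23: 0xEF = 11101111 → 3-byte char (#9). Advance 3.
Reached end at offset 26 after 9 code points.

9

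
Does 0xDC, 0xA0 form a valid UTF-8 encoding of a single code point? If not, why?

Leading byte 0xDC = 11011100 → 2-byte form.
Continuation bytes 0xA0=10100000 all match 10xxxxxx.
Decoded value 0x720 is ≥ 0x80 (shortest form) and not a surrogate.

valid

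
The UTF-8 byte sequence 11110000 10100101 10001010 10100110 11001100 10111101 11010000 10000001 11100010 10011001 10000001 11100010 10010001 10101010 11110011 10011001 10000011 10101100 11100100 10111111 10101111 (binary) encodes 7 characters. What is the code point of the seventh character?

Offset 0: leading byte 0xF0 = 11110000 → 4-byte char #1 = F0 A5 8A A6.
Offset 4: leading byte 0xCC = 11001100 → 2-byte char #2 = CC BD.
Offset 6: leading byte 0xD0 = 11010000 → 2-byte char #3 = D0 81.
Offset 8: leading byte 0xE2 = 11100010 → 3-byte char #4 = E2 99 81.
Offset 11: leading byte 0xE2 = 11100010 → 3-byte char #5 = E2 91 AA.
Offset 14: leading byte 0xF3 = 11110011 → 4-byte char #6 = F3 99 83 AC.
Offset 18: leading byte 0xE4 = 11100100 → 3-byte char #7 = E4 BF AF.
Leading byte 0xE4 = 11100100 matches 1110xxxx → 3-byte sequence.
Byte 1: 0xE4 = 11100100, payload 0100 (4 bits).
Byte 2: 0xBF = 10111111 (10xxxxxx ✓), payload 111111.
Byte 3: 0xAF = 10101111 (10xxxxxx ✓), payload 101111.
Concatenate: 0100111111101111 = 0x4FEF (16 bits → U+4FEF).

U+4FEF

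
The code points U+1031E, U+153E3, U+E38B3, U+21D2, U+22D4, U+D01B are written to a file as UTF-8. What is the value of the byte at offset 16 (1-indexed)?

1-indexed offset 16 is 0-indexed offset 15.
U+1031E → 4-byte form F0 90 8C 9E at offsets 0–3.
U+153E3 → 4-byte form F0 95 8F A3 at offsets 4–7.
U+E38B3 → 4-byte form F3 A3 A2 B3 at offsets 8–11.
U+21D2 → 3-byte form E2 87 92 at offsets 12–14.
U+22D4 → 3-byte form E2 8B 94 at offsets 15–17.
Offset 15 falls in char 5's range; it's byte 1 of E2 8B 94 = 0xE2.

0xE2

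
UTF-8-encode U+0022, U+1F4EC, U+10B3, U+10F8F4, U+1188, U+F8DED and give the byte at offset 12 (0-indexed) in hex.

U+0022 → 1-byte form 22 at offsets 0–0.
U+1F4EC → 4-byte form F0 9F 93 AC at offsets 1–4.
U+10B3 → 3-byte form E1 82 B3 at offsets 5–7.
U+10F8F4 → 4-byte form F4 8F A3 B4 at offsets 8–11.
U+1188 → 3-byte form E1 86 88 at offsets 12–14.
Offset 12 falls in char 5's range; it's byte 1 of E1 86 88 = 0xE1.

0xE1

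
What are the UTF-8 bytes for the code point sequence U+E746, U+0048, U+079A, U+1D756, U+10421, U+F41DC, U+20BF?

EE 9D 86 48 DE 9A F0 9D 9D 96 F0 90 90 A1 F3 B4 87 9C E2 82 BF

U+E746: 3-byte form → EE 9D 86.
U+0048: 1-byte form → 48.
U+079A: 2-byte form → DE 9A.
U+1D756: 4-byte form → F0 9D 9D 96.
U+10421: 4-byte form → F0 90 90 A1.
U+F41DC: 4-byte form → F3 B4 87 9C.
U+20BF: 3-byte form → E2 82 BF.
Concatenated (21 bytes): EE 9D 86 48 DE 9A F0 9D 9D 96 F0 90 90 A1 F3 B4 87 9C E2 82 BF.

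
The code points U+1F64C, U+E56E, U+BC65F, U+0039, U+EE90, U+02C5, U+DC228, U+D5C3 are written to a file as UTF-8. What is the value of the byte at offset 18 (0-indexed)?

U+1F64C → 4-byte form F0 9F 99 8C at offsets 0–3.
U+E56E → 3-byte form EE 95 AE at offsets 4–6.
U+BC65F → 4-byte form F2 BC 99 9F at offsets 7–10.
U+0039 → 1-byte form 39 at offsets 11–11.
U+EE90 → 3-byte form EE BA 90 at offsets 12–14.
U+02C5 → 2-byte form CB 85 at offsets 15–16.
U+DC228 → 4-byte form F3 9C 88 A8 at offsets 17–20.
Offset 18 falls in char 7's range; it's byte 2 of F3 9C 88 A8 = 0x9C.

0x9C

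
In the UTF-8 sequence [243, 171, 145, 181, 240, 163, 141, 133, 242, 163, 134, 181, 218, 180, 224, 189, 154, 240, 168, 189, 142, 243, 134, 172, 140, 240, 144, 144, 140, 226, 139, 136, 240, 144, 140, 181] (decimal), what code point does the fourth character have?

U+06B4

Offset 0: leading byte 0xF3 = 11110011 → 4-byte char #1 = F3 AB 91 B5.
Offset 4: leading byte 0xF0 = 11110000 → 4-byte char #2 = F0 A3 8D 85.
Offset 8: leading byte 0xF2 = 11110010 → 4-byte char #3 = F2 A3 86 B5.
Offset 12: leading byte 0xDA = 11011010 → 2-byte char #4 = DA B4.
Leading byte 0xDA = 11011010 matches 110xxxxx → 2-byte sequence.
Byte 1: 0xDA = 11011010, payload 11010 (5 bits).
Byte 2: 0xB4 = 10110100 (10xxxxxx ✓), payload 110100.
Concatenate: 11010110100 = 0x6B4 (11 bits → U+06B4).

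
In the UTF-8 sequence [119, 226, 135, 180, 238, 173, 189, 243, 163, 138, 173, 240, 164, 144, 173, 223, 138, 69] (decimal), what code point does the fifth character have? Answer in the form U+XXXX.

Offset 0: leading byte 0x77 = 01110111 → 1-byte char #1 = 77.
Offset 1: leading byte 0xE2 = 11100010 → 3-byte char #2 = E2 87 B4.
Offset 4: leading byte 0xEE = 11101110 → 3-byte char #3 = EE AD BD.
Offset 7: leading byte 0xF3 = 11110011 → 4-byte char #4 = F3 A3 8A AD.
Offset 11: leading byte 0xF0 = 11110000 → 4-byte char #5 = F0 A4 90 AD.
Leading byte 0xF0 = 11110000 matches 11110xxx → 4-byte sequence.
Byte 1: 0xF0 = 11110000, payload 000 (3 bits).
Byte 2: 0xA4 = 10100100 (10xxxxxx ✓), payload 100100.
Byte 3: 0x90 = 10010000 (10xxxxxx ✓), payload 010000.
Byte 4: 0xAD = 10101101 (10xxxxxx ✓), payload 101101.
Concatenate: 000100100010000101101 = 0x2442D (21 bits → U+2442D).

U+2442D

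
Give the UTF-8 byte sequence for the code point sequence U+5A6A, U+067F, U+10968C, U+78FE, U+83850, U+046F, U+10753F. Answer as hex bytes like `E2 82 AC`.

E5 A9 AA D9 BF F4 89 9A 8C E7 A3 BE F2 83 A1 90 D1 AF F4 87 94 BF

U+5A6A: 3-byte form → E5 A9 AA.
U+067F: 2-byte form → D9 BF.
U+10968C: 4-byte form → F4 89 9A 8C.
U+78FE: 3-byte form → E7 A3 BE.
U+83850: 4-byte form → F2 83 A1 90.
U+046F: 2-byte form → D1 AF.
U+10753F: 4-byte form → F4 87 94 BF.
Concatenated (22 bytes): E5 A9 AA D9 BF F4 89 9A 8C E7 A3 BE F2 83 A1 90 D1 AF F4 87 94 BF.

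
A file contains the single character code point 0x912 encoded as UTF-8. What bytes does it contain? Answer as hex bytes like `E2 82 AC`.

U+0912 = 0x912 = 2322 decimal. In range U+0800–U+FFFF → 3-byte form: 1110xxxx 10xxxxxx 10xxxxxx.
Binary (16 bits): 0000100100010010.
Split 4+6+6: 0000 | 100100 | 010010.
Byte 1: 11100000 = 0xE0.
Byte 2: 10100100 = 0xA4.
Byte 3: 10010010 = 0x92.

E0 A4 92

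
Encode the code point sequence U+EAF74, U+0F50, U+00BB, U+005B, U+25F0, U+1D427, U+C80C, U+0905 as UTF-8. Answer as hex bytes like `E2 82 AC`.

F3 AA BD B4 E0 BD 90 C2 BB 5B E2 97 B0 F0 9D 90 A7 EC A0 8C E0 A4 85

U+EAF74: 4-byte form → F3 AA BD B4.
U+0F50: 3-byte form → E0 BD 90.
U+00BB: 2-byte form → C2 BB.
U+005B: 1-byte form → 5B.
U+25F0: 3-byte form → E2 97 B0.
U+1D427: 4-byte form → F0 9D 90 A7.
U+C80C: 3-byte form → EC A0 8C.
U+0905: 3-byte form → E0 A4 85.
Concatenated (23 bytes): F3 AA BD B4 E0 BD 90 C2 BB 5B E2 97 B0 F0 9D 90 A7 EC A0 8C E0 A4 85.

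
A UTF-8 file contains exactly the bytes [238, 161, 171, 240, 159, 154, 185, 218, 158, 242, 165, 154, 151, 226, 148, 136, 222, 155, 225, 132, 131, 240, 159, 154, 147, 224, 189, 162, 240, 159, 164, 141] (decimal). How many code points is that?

10

Byte at offset 0: 0xEE = 11101110 → 3-byte char (#1). Advance 3.
Byte at offset 3: 0xF0 = 11110000 → 4-byte char (#2). Advance 4.
Byte at offset 7: 0xDA = 11011010 → 2-byte char (#3). Advance 2.
Byte at offset 9: 0xF2 = 11110010 → 4-byte char (#4). Advance 4.
Byte at offset 13: 0xE2 = 11100010 → 3-byte char (#5). Advance 3.
Byte at offset 16: 0xDE = 11011110 → 2-byte char (#6). Advance 2.
Byte at offset 18: 0xE1 = 11100001 → 3-byte char (#7). Advance 3.
Byte at offset 21: 0xF0 = 11110000 → 4-byte char (#8). Advance 4.
Byte at offset 25: 0xE0 = 11100000 → 3-byte char (#9). Advance 3.
Byte at offset 28: 0xF0 = 11110000 → 4-byte char (#10). Advance 4.
Reached end at offset 32 after 10 code points.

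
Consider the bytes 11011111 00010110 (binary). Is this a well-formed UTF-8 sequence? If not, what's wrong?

Leading byte 0xDF = 11011111 → 2-byte form.
Byte 2 is 0x16 = 00010110, which is not 10xxxxxx — expected a continuation byte.

invalid (non-continuation byte where continuation expected)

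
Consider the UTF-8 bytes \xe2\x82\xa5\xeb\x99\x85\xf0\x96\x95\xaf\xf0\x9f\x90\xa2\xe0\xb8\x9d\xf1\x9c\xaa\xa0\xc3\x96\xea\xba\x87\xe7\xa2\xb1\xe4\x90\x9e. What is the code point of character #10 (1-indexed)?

U+441E

Offset 0: leading byte 0xE2 = 11100010 → 3-byte char #1 = E2 82 A5.
Offset 3: leading byte 0xEB = 11101011 → 3-byte char #2 = EB 99 85.
Offset 6: leading byte 0xF0 = 11110000 → 4-byte char #3 = F0 96 95 AF.
Offset 10: leading byte 0xF0 = 11110000 → 4-byte char #4 = F0 9F 90 A2.
Offset 14: leading byte 0xE0 = 11100000 → 3-byte char #5 = E0 B8 9D.
Offset 17: leading byte 0xF1 = 11110001 → 4-byte char #6 = F1 9C AA A0.
Offset 21: leading byte 0xC3 = 11000011 → 2-byte char #7 = C3 96.
Offset 23: leading byte 0xEA = 11101010 → 3-byte char #8 = EA BA 87.
Offset 26: leading byte 0xE7 = 11100111 → 3-byte char #9 = E7 A2 B1.
Offset 29: leading byte 0xE4 = 11100100 → 3-byte char #10 = E4 90 9E.
Leading byte 0xE4 = 11100100 matches 1110xxxx → 3-byte sequence.
Byte 1: 0xE4 = 11100100, payload 0100 (4 bits).
Byte 2: 0x90 = 10010000 (10xxxxxx ✓), payload 010000.
Byte 3: 0x9E = 10011110 (10xxxxxx ✓), payload 011110.
Concatenate: 0100010000011110 = 0x441E (16 bits → U+441E).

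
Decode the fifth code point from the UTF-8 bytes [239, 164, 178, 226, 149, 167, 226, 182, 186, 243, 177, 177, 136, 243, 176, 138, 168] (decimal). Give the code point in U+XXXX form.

Offset 0: leading byte 0xEF = 11101111 → 3-byte char #1 = EF A4 B2.
Offset 3: leading byte 0xE2 = 11100010 → 3-byte char #2 = E2 95 A7.
Offset 6: leading byte 0xE2 = 11100010 → 3-byte char #3 = E2 B6 BA.
Offset 9: leading byte 0xF3 = 11110011 → 4-byte char #4 = F3 B1 B1 88.
Offset 13: leading byte 0xF3 = 11110011 → 4-byte char #5 = F3 B0 8A A8.
Leading byte 0xF3 = 11110011 matches 11110xxx → 4-byte sequence.
Byte 1: 0xF3 = 11110011, payload 011 (3 bits).
Byte 2: 0xB0 = 10110000 (10xxxxxx ✓), payload 110000.
Byte 3: 0x8A = 10001010 (10xxxxxx ✓), payload 001010.
Byte 4: 0xA8 = 10101000 (10xxxxxx ✓), payload 101000.
Concatenate: 011110000001010101000 = 0xF02A8 (21 bits → U+F02A8).

U+F02A8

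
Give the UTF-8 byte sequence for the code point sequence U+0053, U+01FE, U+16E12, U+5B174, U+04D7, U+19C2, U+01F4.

53 C7 BE F0 96 B8 92 F1 9B 85 B4 D3 97 E1 A7 82 C7 B4

U+0053: 1-byte form → 53.
U+01FE: 2-byte form → C7 BE.
U+16E12: 4-byte form → F0 96 B8 92.
U+5B174: 4-byte form → F1 9B 85 B4.
U+04D7: 2-byte form → D3 97.
U+19C2: 3-byte form → E1 A7 82.
U+01F4: 2-byte form → C7 B4.
Concatenated (18 bytes): 53 C7 BE F0 96 B8 92 F1 9B 85 B4 D3 97 E1 A7 82 C7 B4.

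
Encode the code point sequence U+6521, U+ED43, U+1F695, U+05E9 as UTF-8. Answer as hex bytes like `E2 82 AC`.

U+6521: 3-byte form → E6 94 A1.
U+ED43: 3-byte form → EE B5 83.
U+1F695: 4-byte form → F0 9F 9A 95.
U+05E9: 2-byte form → D7 A9.
Concatenated (12 bytes): E6 94 A1 EE B5 83 F0 9F 9A 95 D7 A9.

E6 94 A1 EE B5 83 F0 9F 9A 95 D7 A9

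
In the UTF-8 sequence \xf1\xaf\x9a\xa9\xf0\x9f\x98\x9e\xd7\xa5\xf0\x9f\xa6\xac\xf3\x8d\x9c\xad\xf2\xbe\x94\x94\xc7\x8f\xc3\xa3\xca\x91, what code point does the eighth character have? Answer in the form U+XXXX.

U+00E3

Offset 0: leading byte 0xF1 = 11110001 → 4-byte char #1 = F1 AF 9A A9.
Offset 4: leading byte 0xF0 = 11110000 → 4-byte char #2 = F0 9F 98 9E.
Offset 8: leading byte 0xD7 = 11010111 → 2-byte char #3 = D7 A5.
Offset 10: leading byte 0xF0 = 11110000 → 4-byte char #4 = F0 9F A6 AC.
Offset 14: leading byte 0xF3 = 11110011 → 4-byte char #5 = F3 8D 9C AD.
Offset 18: leading byte 0xF2 = 11110010 → 4-byte char #6 = F2 BE 94 94.
Offset 22: leading byte 0xC7 = 11000111 → 2-byte char #7 = C7 8F.
Offset 24: leading byte 0xC3 = 11000011 → 2-byte char #8 = C3 A3.
Leading byte 0xC3 = 11000011 matches 110xxxxx → 2-byte sequence.
Byte 1: 0xC3 = 11000011, payload 00011 (5 bits).
Byte 2: 0xA3 = 10100011 (10xxxxxx ✓), payload 100011.
Concatenate: 00011100011 = 0xE3 (11 bits → U+00E3).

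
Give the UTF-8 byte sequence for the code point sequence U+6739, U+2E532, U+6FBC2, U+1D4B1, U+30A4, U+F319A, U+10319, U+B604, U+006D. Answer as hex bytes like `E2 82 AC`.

E6 9C B9 F0 AE 94 B2 F1 AF AF 82 F0 9D 92 B1 E3 82 A4 F3 B3 86 9A F0 90 8C 99 EB 98 84 6D

U+6739: 3-byte form → E6 9C B9.
U+2E532: 4-byte form → F0 AE 94 B2.
U+6FBC2: 4-byte form → F1 AF AF 82.
U+1D4B1: 4-byte form → F0 9D 92 B1.
U+30A4: 3-byte form → E3 82 A4.
U+F319A: 4-byte form → F3 B3 86 9A.
U+10319: 4-byte form → F0 90 8C 99.
U+B604: 3-byte form → EB 98 84.
U+006D: 1-byte form → 6D.
Concatenated (30 bytes): E6 9C B9 F0 AE 94 B2 F1 AF AF 82 F0 9D 92 B1 E3 82 A4 F3 B3 86 9A F0 90 8C 99 EB 98 84 6D.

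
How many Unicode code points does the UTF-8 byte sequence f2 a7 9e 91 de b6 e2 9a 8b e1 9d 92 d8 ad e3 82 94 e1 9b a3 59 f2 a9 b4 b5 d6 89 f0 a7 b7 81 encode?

Byte at offset 0: 0xF2 = 11110010 → 4-byte char (#1). Advance 4.
Byte at offset 4: 0xDE = 11011110 → 2-byte char (#2). Advance 2.
Byte at offset 6: 0xE2 = 11100010 → 3-byte char (#3). Advance 3.
Byte at offset 9: 0xE1 = 11100001 → 3-byte char (#4). Advance 3.
Byte at offset 12: 0xD8 = 11011000 → 2-byte char (#5). Advance 2.
Byte at offset 14: 0xE3 = 11100011 → 3-byte char (#6). Advance 3.
Byte at offset 17: 0xE1 = 11100001 → 3-byte char (#7). Advance 3.
Byte at offset 20: 0x59 = 01011001 → 1-byte char (#8). Advance 1.
Byte at offset 21: 0xF2 = 11110010 → 4-byte char (#9). Advance 4.
Byte at offset 25: 0xD6 = 11010110 → 2-byte char (#10). Advance 2.
Byte at offset 27: 0xF0 = 11110000 → 4-byte char (#11). Advance 4.
Reached end at offset 31 after 11 code points.

11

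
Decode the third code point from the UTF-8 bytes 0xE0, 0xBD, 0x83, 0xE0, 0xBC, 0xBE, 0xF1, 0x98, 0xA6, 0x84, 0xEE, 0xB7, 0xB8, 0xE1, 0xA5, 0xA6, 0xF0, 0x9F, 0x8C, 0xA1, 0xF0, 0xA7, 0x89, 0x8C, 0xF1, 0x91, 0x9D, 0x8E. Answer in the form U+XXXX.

U+58984

Offset 0: leading byte 0xE0 = 11100000 → 3-byte char #1 = E0 BD 83.
Offset 3: leading byte 0xE0 = 11100000 → 3-byte char #2 = E0 BC BE.
Offset 6: leading byte 0xF1 = 11110001 → 4-byte char #3 = F1 98 A6 84.
Leading byte 0xF1 = 11110001 matches 11110xxx → 4-byte sequence.
Byte 1: 0xF1 = 11110001, payload 001 (3 bits).
Byte 2: 0x98 = 10011000 (10xxxxxx ✓), payload 011000.
Byte 3: 0xA6 = 10100110 (10xxxxxx ✓), payload 100110.
Byte 4: 0x84 = 10000100 (10xxxxxx ✓), payload 000100.
Concatenate: 001011000100110000100 = 0x58984 (21 bits → U+58984).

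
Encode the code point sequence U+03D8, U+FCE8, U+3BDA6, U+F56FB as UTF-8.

CF 98 EF B3 A8 F0 BB B6 A6 F3 B5 9B BB

U+03D8: 2-byte form → CF 98.
U+FCE8: 3-byte form → EF B3 A8.
U+3BDA6: 4-byte form → F0 BB B6 A6.
U+F56FB: 4-byte form → F3 B5 9B BB.
Concatenated (13 bytes): CF 98 EF B3 A8 F0 BB B6 A6 F3 B5 9B BB.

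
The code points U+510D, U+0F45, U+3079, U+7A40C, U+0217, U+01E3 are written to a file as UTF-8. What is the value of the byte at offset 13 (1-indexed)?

0x8C

1-indexed offset 13 is 0-indexed offset 12.
U+510D → 3-byte form E5 84 8D at offsets 0–2.
U+0F45 → 3-byte form E0 BD 85 at offsets 3–5.
U+3079 → 3-byte form E3 81 B9 at offsets 6–8.
U+7A40C → 4-byte form F1 BA 90 8C at offsets 9–12.
Offset 12 falls in char 4's range; it's byte 4 of F1 BA 90 8C = 0x8C.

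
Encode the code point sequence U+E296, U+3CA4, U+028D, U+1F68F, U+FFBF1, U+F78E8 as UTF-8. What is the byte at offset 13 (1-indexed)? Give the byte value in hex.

0xF3

1-indexed offset 13 is 0-indexed offset 12.
U+E296 → 3-byte form EE 8A 96 at offsets 0–2.
U+3CA4 → 3-byte form E3 B2 A4 at offsets 3–5.
U+028D → 2-byte form CA 8D at offsets 6–7.
U+1F68F → 4-byte form F0 9F 9A 8F at offsets 8–11.
U+FFBF1 → 4-byte form F3 BF AF B1 at offsets 12–15.
Offset 12 falls in char 5's range; it's byte 1 of F3 BF AF B1 = 0xF3.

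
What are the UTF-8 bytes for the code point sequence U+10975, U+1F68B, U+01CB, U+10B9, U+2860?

F0 90 A5 B5 F0 9F 9A 8B C7 8B E1 82 B9 E2 A1 A0

U+10975: 4-byte form → F0 90 A5 B5.
U+1F68B: 4-byte form → F0 9F 9A 8B.
U+01CB: 2-byte form → C7 8B.
U+10B9: 3-byte form → E1 82 B9.
U+2860: 3-byte form → E2 A1 A0.
Concatenated (16 bytes): F0 90 A5 B5 F0 9F 9A 8B C7 8B E1 82 B9 E2 A1 A0.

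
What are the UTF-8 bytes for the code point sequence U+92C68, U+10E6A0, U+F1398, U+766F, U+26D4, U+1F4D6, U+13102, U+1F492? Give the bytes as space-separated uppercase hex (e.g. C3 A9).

U+92C68: 4-byte form → F2 92 B1 A8.
U+10E6A0: 4-byte form → F4 8E 9A A0.
U+F1398: 4-byte form → F3 B1 8E 98.
U+766F: 3-byte form → E7 99 AF.
U+26D4: 3-byte form → E2 9B 94.
U+1F4D6: 4-byte form → F0 9F 93 96.
U+13102: 4-byte form → F0 93 84 82.
U+1F492: 4-byte form → F0 9F 92 92.
Concatenated (30 bytes): F2 92 B1 A8 F4 8E 9A A0 F3 B1 8E 98 E7 99 AF E2 9B 94 F0 9F 93 96 F0 93 84 82 F0 9F 92 92.

F2 92 B1 A8 F4 8E 9A A0 F3 B1 8E 98 E7 99 AF E2 9B 94 F0 9F 93 96 F0 93 84 82 F0 9F 92 92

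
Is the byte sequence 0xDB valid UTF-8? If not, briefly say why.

invalid (sequence truncated)

Leading byte 0xDB = 11011011 → 2-byte form, but only 1 byte is present.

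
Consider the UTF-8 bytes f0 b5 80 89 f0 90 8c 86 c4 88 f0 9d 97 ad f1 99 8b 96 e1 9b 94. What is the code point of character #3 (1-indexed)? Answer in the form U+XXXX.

Offset 0: leading byte 0xF0 = 11110000 → 4-byte char #1 = F0 B5 80 89.
Offset 4: leading byte 0xF0 = 11110000 → 4-byte char #2 = F0 90 8C 86.
Offset 8: leading byte 0xC4 = 11000100 → 2-byte char #3 = C4 88.
Leading byte 0xC4 = 11000100 matches 110xxxxx → 2-byte sequence.
Byte 1: 0xC4 = 11000100, payload 00100 (5 bits).
Byte 2: 0x88 = 10001000 (10xxxxxx ✓), payload 001000.
Concatenate: 00100001000 = 0x108 (11 bits → U+0108).

U+0108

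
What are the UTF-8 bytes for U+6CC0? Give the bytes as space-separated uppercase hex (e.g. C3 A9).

E6 B3 80

U+6CC0 = 0x6CC0 = 27840 decimal. In range U+0800–U+FFFF → 3-byte form: 1110xxxx 10xxxxxx 10xxxxxx.
Binary (16 bits): 0110110011000000.
Split 4+6+6: 0110 | 110011 | 000000.
Byte 1: 11100110 = 0xE6.
Byte 2: 10110011 = 0xB3.
Byte 3: 10000000 = 0x80.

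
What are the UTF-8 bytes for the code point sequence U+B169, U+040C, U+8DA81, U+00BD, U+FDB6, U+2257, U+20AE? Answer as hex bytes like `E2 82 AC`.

EB 85 A9 D0 8C F2 8D AA 81 C2 BD EF B6 B6 E2 89 97 E2 82 AE

U+B169: 3-byte form → EB 85 A9.
U+040C: 2-byte form → D0 8C.
U+8DA81: 4-byte form → F2 8D AA 81.
U+00BD: 2-byte form → C2 BD.
U+FDB6: 3-byte form → EF B6 B6.
U+2257: 3-byte form → E2 89 97.
U+20AE: 3-byte form → E2 82 AE.
Concatenated (20 bytes): EB 85 A9 D0 8C F2 8D AA 81 C2 BD EF B6 B6 E2 89 97 E2 82 AE.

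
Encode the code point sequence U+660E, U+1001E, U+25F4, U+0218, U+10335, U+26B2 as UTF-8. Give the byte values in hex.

E6 98 8E F0 90 80 9E E2 97 B4 C8 98 F0 90 8C B5 E2 9A B2

U+660E: 3-byte form → E6 98 8E.
U+1001E: 4-byte form → F0 90 80 9E.
U+25F4: 3-byte form → E2 97 B4.
U+0218: 2-byte form → C8 98.
U+10335: 4-byte form → F0 90 8C B5.
U+26B2: 3-byte form → E2 9A B2.
Concatenated (19 bytes): E6 98 8E F0 90 80 9E E2 97 B4 C8 98 F0 90 8C B5 E2 9A B2.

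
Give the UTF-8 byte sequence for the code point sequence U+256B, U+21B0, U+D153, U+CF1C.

E2 95 AB E2 86 B0 ED 85 93 EC BC 9C

U+256B: 3-byte form → E2 95 AB.
U+21B0: 3-byte form → E2 86 B0.
U+D153: 3-byte form → ED 85 93.
U+CF1C: 3-byte form → EC BC 9C.
Concatenated (12 bytes): E2 95 AB E2 86 B0 ED 85 93 EC BC 9C.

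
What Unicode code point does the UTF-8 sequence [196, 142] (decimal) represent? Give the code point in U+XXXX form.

U+010E

Leading byte 0xC4 = 11000100 matches 110xxxxx → 2-byte sequence.
Byte 1: 0xC4 = 11000100, payload 00100 (5 bits).
Byte 2: 0x8E = 10001110 (10xxxxxx ✓), payload 001110.
Concatenate: 00100001110 = 0x10E (11 bits → U+010E).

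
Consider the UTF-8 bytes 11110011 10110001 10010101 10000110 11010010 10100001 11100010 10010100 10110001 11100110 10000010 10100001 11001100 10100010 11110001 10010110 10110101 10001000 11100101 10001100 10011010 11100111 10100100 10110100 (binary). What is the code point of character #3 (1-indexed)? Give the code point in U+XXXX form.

Offset 0: leading byte 0xF3 = 11110011 → 4-byte char #1 = F3 B1 95 86.
Offset 4: leading byte 0xD2 = 11010010 → 2-byte char #2 = D2 A1.
Offset 6: leading byte 0xE2 = 11100010 → 3-byte char #3 = E2 94 B1.
Leading byte 0xE2 = 11100010 matches 1110xxxx → 3-byte sequence.
Byte 1: 0xE2 = 11100010, payload 0010 (4 bits).
Byte 2: 0x94 = 10010100 (10xxxxxx ✓), payload 010100.
Byte 3: 0xB1 = 10110001 (10xxxxxx ✓), payload 110001.
Concatenate: 0010010100110001 = 0x2531 (16 bits → U+2531).

U+2531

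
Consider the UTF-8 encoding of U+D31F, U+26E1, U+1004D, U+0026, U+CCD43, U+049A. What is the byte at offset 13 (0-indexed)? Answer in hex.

U+D31F → 3-byte form ED 8C 9F at offsets 0–2.
U+26E1 → 3-byte form E2 9B A1 at offsets 3–5.
U+1004D → 4-byte form F0 90 81 8D at offsets 6–9.
U+0026 → 1-byte form 26 at offsets 10–10.
U+CCD43 → 4-byte form F3 8C B5 83 at offsets 11–14.
Offset 13 falls in char 5's range; it's byte 3 of F3 8C B5 83 = 0xB5.

0xB5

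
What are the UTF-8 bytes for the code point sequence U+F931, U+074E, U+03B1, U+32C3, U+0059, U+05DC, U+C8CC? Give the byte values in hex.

U+F931: 3-byte form → EF A4 B1.
U+074E: 2-byte form → DD 8E.
U+03B1: 2-byte form → CE B1.
U+32C3: 3-byte form → E3 8B 83.
U+0059: 1-byte form → 59.
U+05DC: 2-byte form → D7 9C.
U+C8CC: 3-byte form → EC A3 8C.
Concatenated (16 bytes): EF A4 B1 DD 8E CE B1 E3 8B 83 59 D7 9C EC A3 8C.

EF A4 B1 DD 8E CE B1 E3 8B 83 59 D7 9C EC A3 8C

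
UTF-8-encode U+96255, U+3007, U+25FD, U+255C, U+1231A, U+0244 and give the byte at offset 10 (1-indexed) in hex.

1-indexed offset 10 is 0-indexed offset 9.
U+96255 → 4-byte form F2 96 89 95 at offsets 0–3.
U+3007 → 3-byte form E3 80 87 at offsets 4–6.
U+25FD → 3-byte form E2 97 BD at offsets 7–9.
Offset 9 falls in char 3's range; it's byte 3 of E2 97 BD = 0xBD.

0xBD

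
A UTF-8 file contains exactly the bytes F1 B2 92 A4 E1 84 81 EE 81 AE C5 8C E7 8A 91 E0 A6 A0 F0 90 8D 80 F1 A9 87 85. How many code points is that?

Byte at offset 0: 0xF1 = 11110001 → 4-byte char (#1). Advance 4.
Byte at offset 4: 0xE1 = 11100001 → 3-byte char (#2). Advance 3.
Byte at offset 7: 0xEE = 11101110 → 3-byte char (#3). Advance 3.
Byte at offset 10: 0xC5 = 11000101 → 2-byte char (#4). Advance 2.
Byte at offset 12: 0xE7 = 11100111 → 3-byte char (#5). Advance 3.
Byte at offset 15: 0xE0 = 11100000 → 3-byte char (#6). Advance 3.
Byte at offset 18: 0xF0 = 11110000 → 4-byte char (#7). Advance 4.
Byte at offset 22: 0xF1 = 11110001 → 4-byte char (#8). Advance 4.
Reached end at offset 26 after 8 code points.

8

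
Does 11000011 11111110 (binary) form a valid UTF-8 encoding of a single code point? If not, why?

invalid (non-continuation byte where continuation expected)

Leading byte 0xC3 = 11000011 → 2-byte form.
Byte 2 is 0xFE = 11111110, which is not 10xxxxxx — expected a continuation byte.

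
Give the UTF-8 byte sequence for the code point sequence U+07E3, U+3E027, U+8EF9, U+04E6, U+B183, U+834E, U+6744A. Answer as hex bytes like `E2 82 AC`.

U+07E3: 2-byte form → DF A3.
U+3E027: 4-byte form → F0 BE 80 A7.
U+8EF9: 3-byte form → E8 BB B9.
U+04E6: 2-byte form → D3 A6.
U+B183: 3-byte form → EB 86 83.
U+834E: 3-byte form → E8 8D 8E.
U+6744A: 4-byte form → F1 A7 91 8A.
Concatenated (21 bytes): DF A3 F0 BE 80 A7 E8 BB B9 D3 A6 EB 86 83 E8 8D 8E F1 A7 91 8A.

DF A3 F0 BE 80 A7 E8 BB B9 D3 A6 EB 86 83 E8 8D 8E F1 A7 91 8A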